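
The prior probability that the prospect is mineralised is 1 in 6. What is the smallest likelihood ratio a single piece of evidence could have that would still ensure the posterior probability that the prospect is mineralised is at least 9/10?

Prior odds = (1/6)/(5/6) = 0.2.
Target odds = 0.9/0.1 = 9.
Required Bayes factor = 9 ÷ 0.2 = 45.

45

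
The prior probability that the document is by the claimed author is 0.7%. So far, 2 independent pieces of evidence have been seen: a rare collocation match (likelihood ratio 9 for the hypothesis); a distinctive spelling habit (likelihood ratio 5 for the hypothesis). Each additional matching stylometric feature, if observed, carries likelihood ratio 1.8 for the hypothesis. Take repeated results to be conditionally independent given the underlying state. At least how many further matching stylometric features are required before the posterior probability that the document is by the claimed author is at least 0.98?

9

Prior odds = 0.007/0.993 = 7/993.
Combined Bayes factor of the evidence already in hand = 9 × 5 = 45.
Odds after that evidence = (7/993) × 45 = 105/331.
Target odds = 0.98/0.02 = 49.
Need 1.8ⁿ ≥ 49 ÷ (105/331) = 2317/15.
1.8⁸ = 43046721/390625 falls short of 2317/15 but 1.8⁹ = 387420489/1953125 reaches it, so n = 9.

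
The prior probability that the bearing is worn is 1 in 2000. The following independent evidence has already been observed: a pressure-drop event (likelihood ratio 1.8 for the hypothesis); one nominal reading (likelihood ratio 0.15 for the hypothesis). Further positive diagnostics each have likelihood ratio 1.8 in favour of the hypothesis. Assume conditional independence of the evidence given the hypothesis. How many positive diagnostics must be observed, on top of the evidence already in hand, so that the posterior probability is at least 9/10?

Prior odds = 0.0005/0.9995 = 1/1999.
Combined Bayes factor of the evidence already in hand = 1.8 × 0.15 = 0.27.
Odds after that evidence = (1/1999) × 0.27 = 27/199900.
Target odds = 0.9/0.1 = 9.
Need 1.8ⁿ ≥ 9 ÷ (27/199900) = 199900/3.
1.8¹⁸ ≈39346.4 falls short of 199900/3 but 1.8¹⁹ ≈70823.5 reaches it, so n = 19.

19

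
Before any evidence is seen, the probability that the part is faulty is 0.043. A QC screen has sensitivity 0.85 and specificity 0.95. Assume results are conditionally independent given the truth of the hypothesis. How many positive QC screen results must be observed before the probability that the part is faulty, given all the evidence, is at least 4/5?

2

Prior odds: 0.043 ÷ 0.957 = 43/957.
False-positive rate = 1 − 0.95 = 0.05; likelihood ratio of a positive = 0.85/0.05 = 17.
Target posterior odds = 0.8/0.2 = 4.
Require 17ⁿ ≥ 4 ÷ (43/957) = 3828/43.
17¹ = 17 falls short of 3828/43 but 17² = 289 reaches it, so n = 2.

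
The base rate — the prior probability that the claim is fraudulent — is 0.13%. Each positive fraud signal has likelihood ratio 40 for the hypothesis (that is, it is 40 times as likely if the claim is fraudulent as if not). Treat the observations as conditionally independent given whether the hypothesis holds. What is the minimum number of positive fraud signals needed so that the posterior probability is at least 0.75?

Prior odds = 0.0013/0.9987 = 13/9987.
Likelihood ratio per positive fraud signal = 40.
Target posterior odds = 0.75/0.25 = 3.
Need (13/9987) × 40ⁿ ≥ 3, i.e. 40ⁿ ≥ 29961/13.
40² = 1600 falls short of 29961/13 but 40³ = 64000 reaches it, so n = 3.

3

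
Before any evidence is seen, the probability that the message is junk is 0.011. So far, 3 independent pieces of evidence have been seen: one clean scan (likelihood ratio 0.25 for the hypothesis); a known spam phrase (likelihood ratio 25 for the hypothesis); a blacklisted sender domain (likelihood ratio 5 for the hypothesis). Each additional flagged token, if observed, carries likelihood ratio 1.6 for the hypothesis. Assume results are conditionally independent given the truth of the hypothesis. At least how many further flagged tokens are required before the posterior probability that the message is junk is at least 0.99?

Prior odds = 0.011/0.989 = 11/989.
Combined Bayes factor of the evidence already in hand = 0.25 × 25 × 5 = 31.25.
Odds after that evidence = (11/989) × 31.25 = 1375/3956.
Target odds = 0.99/0.01 = 99.
Need 1.6ⁿ ≥ 99 ÷ (1375/3956) = 284.832.
1.6¹² ≈281.475 falls short of 284.832 but 1.6¹³ ≈450.36 reaches it, so n = 13.

13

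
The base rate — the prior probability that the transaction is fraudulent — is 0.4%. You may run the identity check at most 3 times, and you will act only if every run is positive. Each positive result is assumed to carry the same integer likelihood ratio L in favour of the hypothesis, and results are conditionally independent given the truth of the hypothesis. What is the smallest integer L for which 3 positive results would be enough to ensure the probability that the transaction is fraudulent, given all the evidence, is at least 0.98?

Prior odds = 0.004/0.996 = 1/249.
Target odds = 0.98/0.02 = 49.
Need L³ ≥ 49 ÷ (1/249) = 12201.
23³ = 12167 < 12201 ≤ 13824 = 24³, so L = 24.

24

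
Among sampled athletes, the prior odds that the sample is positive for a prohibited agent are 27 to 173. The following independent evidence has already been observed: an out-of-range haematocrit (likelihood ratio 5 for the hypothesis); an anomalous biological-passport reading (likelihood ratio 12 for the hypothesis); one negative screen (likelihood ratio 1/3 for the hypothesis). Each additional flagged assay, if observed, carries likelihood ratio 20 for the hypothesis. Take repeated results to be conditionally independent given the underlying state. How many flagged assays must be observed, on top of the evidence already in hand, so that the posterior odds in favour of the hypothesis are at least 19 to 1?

1

Prior odds = 27/173.
Combined Bayes factor of the evidence already in hand = 5 × 12 × (1/3) = 20.
Odds after that evidence = (27/173) × 20 = 540/173.
Target odds = 19.
Need 20ⁿ ≥ 19 ÷ (540/173) = 3287/540.
20¹ = 20, which meets the required 3287/540; so n = 1.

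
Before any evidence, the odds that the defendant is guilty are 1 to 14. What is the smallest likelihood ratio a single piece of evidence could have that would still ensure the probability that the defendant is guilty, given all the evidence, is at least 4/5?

Prior odds = 1/14.
Target odds = 0.8/0.2 = 4.
Required Bayes factor = 4 ÷ (1/14) = 56.

56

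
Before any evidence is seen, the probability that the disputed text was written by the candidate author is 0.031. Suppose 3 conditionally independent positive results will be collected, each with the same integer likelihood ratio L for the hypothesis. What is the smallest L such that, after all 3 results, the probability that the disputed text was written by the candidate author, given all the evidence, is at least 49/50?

Prior odds = 0.031/0.969 = 31/969.
Target odds = 0.98/0.02 = 49.
Need L³ ≥ 49 ÷ (31/969) = 47481/31.
11³ = 1331 < 47481/31 ≤ 1728 = 12³, so L = 12.

12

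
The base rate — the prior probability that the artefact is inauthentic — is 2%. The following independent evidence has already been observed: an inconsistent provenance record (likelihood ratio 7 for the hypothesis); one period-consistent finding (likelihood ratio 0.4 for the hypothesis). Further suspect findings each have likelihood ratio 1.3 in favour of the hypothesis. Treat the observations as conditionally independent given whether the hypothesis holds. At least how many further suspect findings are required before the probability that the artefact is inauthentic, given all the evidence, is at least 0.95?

Prior odds = 0.02/0.98 = 1/49.
Combined Bayes factor of the evidence already in hand = 7 × 0.4 = 2.8.
Odds after that evidence = (1/49) × 2.8 = 2/35.
Target odds = 0.95/0.05 = 19.
Need 1.3ⁿ ≥ 19 ÷ (2/35) = 332.5.
1.3²² ≈321.184 falls short of 332.5 but 1.3²³ ≈417.539 reaches it, so n = 23.

23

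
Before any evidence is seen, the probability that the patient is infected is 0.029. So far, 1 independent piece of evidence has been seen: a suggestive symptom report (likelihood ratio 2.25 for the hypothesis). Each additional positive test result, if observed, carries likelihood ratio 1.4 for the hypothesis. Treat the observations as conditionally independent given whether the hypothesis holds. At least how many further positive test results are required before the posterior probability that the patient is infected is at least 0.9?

Prior odds = 0.029/0.971 = 29/971.
Bayes factor of the evidence already in hand = 2.25.
Odds after that evidence = (29/971) × 2.25 = 261/3884.
Target odds = 0.9/0.1 = 9.
Need 1.4ⁿ ≥ 9 ÷ (261/3884) = 3884/29.
1.4¹⁴ ≈111.12 falls short of 3884/29 but 1.4¹⁵ ≈155.568 reaches it, so n = 15.

15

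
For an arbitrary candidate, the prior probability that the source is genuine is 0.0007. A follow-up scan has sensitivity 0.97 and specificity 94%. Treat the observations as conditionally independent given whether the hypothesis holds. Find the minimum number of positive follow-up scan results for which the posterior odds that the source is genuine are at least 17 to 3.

4

Prior odds = 0.0007/0.9993 = 7/9993.
False-positive rate = 1 − 0.94 = 0.06; likelihood ratio of a positive = 0.97/0.06 = 97/6.
Target odds = 17/3.
Need (7/9993) × (97/6)ⁿ ≥ 17/3, i.e. (97/6)ⁿ ≥ 56627/7.
(97/6)³ = 912673/216 falls short of 56627/7 but (97/6)⁴ = 88529281/1296 reaches it, so n = 4.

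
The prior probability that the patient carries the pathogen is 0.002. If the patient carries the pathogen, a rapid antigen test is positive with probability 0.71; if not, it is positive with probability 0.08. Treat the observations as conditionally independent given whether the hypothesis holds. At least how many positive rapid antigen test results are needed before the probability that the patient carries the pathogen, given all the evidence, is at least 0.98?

5

Prior odds: 0.002 ÷ 0.998 = 1/499.
Likelihood ratio of a positive = 0.71/0.08 = 8.875.
Target posterior odds = 0.98/0.02 = 49.
Require 8.875ⁿ ≥ 49 ÷ (1/499) = 24451.
8.875⁴ = 25411681/4096 falls short of 24451 but 8.875⁵ ≈55060.7 reaches it, so n = 5.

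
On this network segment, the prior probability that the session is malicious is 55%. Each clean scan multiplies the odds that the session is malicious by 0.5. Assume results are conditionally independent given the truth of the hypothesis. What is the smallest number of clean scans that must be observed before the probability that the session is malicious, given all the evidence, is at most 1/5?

Prior odds: 0.55 ÷ 0.45 = 11/9.
Likelihood ratio per clean scan = 0.5.
Target posterior odds = 0.2/0.8 = 0.25.
Need (11/9) × 0.5ⁿ ≤ 0.25, i.e. 0.5ⁿ ≤ 9/44.
0.5² = 0.25 is still above 9/44 but 0.5³ = 0.125 is at or below it, so n = 3.

3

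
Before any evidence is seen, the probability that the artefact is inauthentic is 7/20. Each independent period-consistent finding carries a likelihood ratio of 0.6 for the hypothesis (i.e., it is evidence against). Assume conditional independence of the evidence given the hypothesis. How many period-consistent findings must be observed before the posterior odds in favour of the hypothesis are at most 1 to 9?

Prior odds = 0.35/0.65 = 7/13.
Likelihood ratio per period-consistent finding = 0.6.
Target odds = 1/9.
Need (7/13) × 0.6ⁿ ≤ 1/9, i.e. 0.6ⁿ ≤ 13/63.
0.6³ = 0.216 is still above 13/63 but 0.6⁴ = 0.1296 is at or below it, so n = 4.

4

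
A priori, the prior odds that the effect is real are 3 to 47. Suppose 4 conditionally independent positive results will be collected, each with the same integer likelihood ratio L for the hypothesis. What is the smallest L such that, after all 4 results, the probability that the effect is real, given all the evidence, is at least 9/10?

Prior odds = 3/47.
Target odds = 0.9/0.1 = 9.
Need L⁴ ≥ 9 ÷ (3/47) = 141.
3⁴ = 81 < 141 ≤ 256 = 4⁴, so L = 4.

4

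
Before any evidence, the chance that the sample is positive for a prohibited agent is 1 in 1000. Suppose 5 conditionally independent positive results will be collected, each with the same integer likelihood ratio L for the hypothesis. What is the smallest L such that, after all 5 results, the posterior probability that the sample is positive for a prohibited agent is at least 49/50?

9

Prior odds = 0.001/0.999 = 1/999.
Target odds = 0.98/0.02 = 49.
Need L⁵ ≥ 49 ÷ (1/999) = 48951.
8⁵ = 32768 < 48951 ≤ 59049 = 9⁵, so L = 9.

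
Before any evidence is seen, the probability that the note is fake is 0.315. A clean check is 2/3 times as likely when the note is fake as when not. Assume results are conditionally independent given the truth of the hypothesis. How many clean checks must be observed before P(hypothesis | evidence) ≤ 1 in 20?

6

Prior odds: 0.315 ÷ 0.685 = 63/137.
Likelihood ratio per clean check = 2/3.
Target posterior odds = 0.05/0.95 = 1/19.
Require (2/3)ⁿ ≤ 1/19 ÷ (63/137) = 137/1197.
(2/3)⁵ = 32/243 is still above 137/1197 but (2/3)⁶ = 64/729 is at or below it, so n = 6.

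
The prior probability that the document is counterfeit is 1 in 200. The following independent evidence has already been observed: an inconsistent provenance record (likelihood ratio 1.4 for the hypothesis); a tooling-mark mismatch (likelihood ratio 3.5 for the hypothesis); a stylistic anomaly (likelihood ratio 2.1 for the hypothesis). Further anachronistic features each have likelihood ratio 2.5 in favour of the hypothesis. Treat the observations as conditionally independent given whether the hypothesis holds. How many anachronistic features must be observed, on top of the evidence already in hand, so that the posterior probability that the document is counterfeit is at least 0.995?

Prior odds = 0.005/0.995 = 1/199.
Combined Bayes factor of the evidence already in hand = 1.4 × 3.5 × 2.1 = 10.29.
Odds after that evidence = (1/199) × 10.29 = 1029/19900.
Target odds = 0.995/0.005 = 199.
Need 2.5ⁿ ≥ 199 ÷ (1029/19900) = 3960100/1029.
2.5⁹ = 1953125/512 falls short of 3960100/1029 but 2.5¹⁰ = 9765625/1024 reaches it, so n = 10.

10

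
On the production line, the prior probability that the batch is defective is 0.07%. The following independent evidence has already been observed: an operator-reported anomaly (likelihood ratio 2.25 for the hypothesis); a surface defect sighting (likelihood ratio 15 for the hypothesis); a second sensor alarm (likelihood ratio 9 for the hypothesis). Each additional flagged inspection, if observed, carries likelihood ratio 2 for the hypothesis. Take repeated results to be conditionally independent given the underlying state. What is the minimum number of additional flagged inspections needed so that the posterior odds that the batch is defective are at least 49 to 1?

8

Prior odds = 0.0007/0.9993 = 7/9993.
Combined Bayes factor of the evidence already in hand = 2.25 × 15 × 9 = 303.75.
Odds after that evidence = (7/9993) × 303.75 = 2835/13324.
Target odds = 49.
Need 2ⁿ ≥ 49 ÷ (2835/13324) = 93268/405.
2⁷ = 128 falls short of 93268/405 but 2⁸ = 256 reaches it, so n = 8.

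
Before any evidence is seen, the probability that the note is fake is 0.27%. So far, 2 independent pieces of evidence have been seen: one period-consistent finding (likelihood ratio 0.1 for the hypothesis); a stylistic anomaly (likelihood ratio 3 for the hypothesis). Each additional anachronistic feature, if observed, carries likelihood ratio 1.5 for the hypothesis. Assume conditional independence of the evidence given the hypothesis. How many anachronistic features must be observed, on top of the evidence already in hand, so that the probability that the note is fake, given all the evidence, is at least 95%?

25

Prior odds = 0.0027/0.9973 = 27/9973.
Combined Bayes factor of the evidence already in hand = 0.1 × 3 = 0.3.
Odds after that evidence = (27/9973) × 0.3 = 81/99730.
Target odds = 0.95/0.05 = 19.
Need 1.5ⁿ ≥ 19 ÷ (81/99730) = 1894870/81.
1.5²⁴ ≈16834.1 falls short of 1894870/81 but 1.5²⁵ ≈25251.2 reaches it, so n = 25.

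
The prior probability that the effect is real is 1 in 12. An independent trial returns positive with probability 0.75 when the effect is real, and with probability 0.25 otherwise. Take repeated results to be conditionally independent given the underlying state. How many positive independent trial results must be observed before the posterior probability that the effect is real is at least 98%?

6

Prior odds = (1/12)/(11/12) = 1/11.
Likelihood ratio of a positive result = 0.75/0.25 = 3.
Target odds: 0.98 ÷ 0.02 = 49.
Require 3ⁿ ≥ 49 ÷ (1/11) = 539.
3⁵ = 243 falls short of 539 but 3⁶ = 729 reaches it, so n = 6.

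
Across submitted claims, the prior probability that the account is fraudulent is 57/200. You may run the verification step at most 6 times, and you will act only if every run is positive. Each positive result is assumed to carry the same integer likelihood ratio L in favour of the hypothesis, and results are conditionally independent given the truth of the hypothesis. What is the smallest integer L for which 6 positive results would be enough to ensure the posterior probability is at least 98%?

3

Prior odds = 0.285/0.715 = 57/143.
Target odds = 0.98/0.02 = 49.
Need L⁶ ≥ 49 ÷ (57/143) = 7007/57.
2⁶ = 64 < 7007/57 ≤ 729 = 3⁶, so L = 3.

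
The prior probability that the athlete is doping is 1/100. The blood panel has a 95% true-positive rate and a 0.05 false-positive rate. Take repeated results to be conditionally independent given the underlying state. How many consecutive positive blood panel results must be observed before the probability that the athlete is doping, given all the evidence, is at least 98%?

Prior odds = 0.01/0.99 = 1/99.
Likelihood ratio of a positive result = 0.95/0.05 = 19.
Target odds: 0.98 ÷ 0.02 = 49.
Require 19ⁿ ≥ 49 ÷ (1/99) = 4851.
19² = 361 falls short of 4851 but 19³ = 6859 reaches it, so n = 3.

3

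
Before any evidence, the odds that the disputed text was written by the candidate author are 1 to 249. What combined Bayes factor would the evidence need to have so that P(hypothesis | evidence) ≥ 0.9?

Prior odds = 1/249.
Target odds = 0.9/0.1 = 9.
Required Bayes factor = 9 ÷ (1/249) = 2241.

2241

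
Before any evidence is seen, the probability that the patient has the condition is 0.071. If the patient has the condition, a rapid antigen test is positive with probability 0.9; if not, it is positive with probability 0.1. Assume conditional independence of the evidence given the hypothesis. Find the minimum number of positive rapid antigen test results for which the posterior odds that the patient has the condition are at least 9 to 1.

3

Prior odds: 0.071 ÷ 0.929 = 71/929.
Likelihood ratio of a positive = 0.9/0.1 = 9.
Target odds = 9.
Need (71/929) × 9ⁿ ≥ 9, i.e. 9ⁿ ≥ 8361/71.
9² = 81 falls short of 8361/71 but 9³ = 729 reaches it, so n = 3.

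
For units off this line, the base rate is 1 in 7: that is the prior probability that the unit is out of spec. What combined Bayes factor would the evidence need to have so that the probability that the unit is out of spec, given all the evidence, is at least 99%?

594

Prior odds = (1/7)/(6/7) = 1/6.
Target odds = 0.99/0.01 = 99.
Required Bayes factor = 99 ÷ (1/6) = 594.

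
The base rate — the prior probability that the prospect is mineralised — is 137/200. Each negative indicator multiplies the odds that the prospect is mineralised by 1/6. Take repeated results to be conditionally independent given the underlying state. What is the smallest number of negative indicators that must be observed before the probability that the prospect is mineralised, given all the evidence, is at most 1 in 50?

3

Prior odds: 0.685 ÷ 0.315 = 137/63.
Likelihood ratio per negative indicator = 1/6.
Target odds: 0.02 ÷ 0.98 = 1/49.
Need (137/63) × (1/6)ⁿ ≤ 1/49, i.e. (1/6)ⁿ ≤ 9/959.
(1/6)² = 1/36 is still above 9/959 but (1/6)³ = 1/216 is at or below it, so n = 3.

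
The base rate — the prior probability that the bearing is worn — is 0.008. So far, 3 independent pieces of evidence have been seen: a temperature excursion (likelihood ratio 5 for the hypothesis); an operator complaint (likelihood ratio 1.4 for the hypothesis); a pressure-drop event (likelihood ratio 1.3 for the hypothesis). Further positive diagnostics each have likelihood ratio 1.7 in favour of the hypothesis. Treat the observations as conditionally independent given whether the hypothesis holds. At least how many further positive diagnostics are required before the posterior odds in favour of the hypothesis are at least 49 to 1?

13

Prior odds = 0.008/0.992 = 1/124.
Combined Bayes factor of the evidence already in hand = 5 × 1.4 × 1.3 = 9.1.
Odds after that evidence = (1/124) × 9.1 = 91/1240.
Target odds = 49.
Need 1.7ⁿ ≥ 49 ÷ (91/1240) = 8680/13.
1.7¹² ≈582.622 falls short of 8680/13 but 1.7¹³ ≈990.458 reaches it, so n = 13.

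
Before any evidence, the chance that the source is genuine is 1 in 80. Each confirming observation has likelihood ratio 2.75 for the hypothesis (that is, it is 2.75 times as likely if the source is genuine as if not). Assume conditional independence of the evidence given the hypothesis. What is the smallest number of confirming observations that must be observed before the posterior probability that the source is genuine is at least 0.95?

Prior odds: 0.0125 ÷ 0.9875 = 1/79.
Likelihood ratio per confirming observation = 2.75.
Target posterior odds = 0.95/0.05 = 19.
Need (1/79) × 2.75ⁿ ≥ 19, i.e. 2.75ⁿ ≥ 1501.
2.75⁷ = 19487171/16384 falls short of 1501 but 2.75⁸ = 214358881/65536 reaches it, so n = 8.

8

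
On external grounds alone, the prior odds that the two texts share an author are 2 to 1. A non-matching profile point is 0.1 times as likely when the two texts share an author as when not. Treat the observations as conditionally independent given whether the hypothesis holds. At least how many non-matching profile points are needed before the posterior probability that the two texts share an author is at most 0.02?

Prior odds = 2.
Likelihood ratio per non-matching profile point = 0.1.
Target odds: 0.02 ÷ 0.98 = 1/49.
Require 0.1ⁿ ≤ 1/49 ÷ 2 = 1/98.
0.1¹ = 0.1 is still above 1/98 but 0.1² = 0.01 is at or below it, so n = 2.

2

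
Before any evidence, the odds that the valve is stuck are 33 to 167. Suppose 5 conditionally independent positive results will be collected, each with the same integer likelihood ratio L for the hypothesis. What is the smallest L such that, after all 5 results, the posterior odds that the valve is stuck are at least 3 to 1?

Prior odds = 33/167.
Target odds = 3.
Need L⁵ ≥ 3 ÷ (33/167) = 167/11.
1⁵ = 1 < 167/11 ≤ 32 = 2⁵, so L = 2.

2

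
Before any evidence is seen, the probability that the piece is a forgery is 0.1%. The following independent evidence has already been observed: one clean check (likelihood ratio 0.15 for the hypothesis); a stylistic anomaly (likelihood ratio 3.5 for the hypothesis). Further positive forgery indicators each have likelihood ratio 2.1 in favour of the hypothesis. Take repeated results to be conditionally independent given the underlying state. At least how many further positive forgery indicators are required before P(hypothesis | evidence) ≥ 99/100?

Prior odds = 0.001/0.999 = 1/999.
Combined Bayes factor of the evidence already in hand = 0.15 × 3.5 = 0.525.
Odds after that evidence = (1/999) × 0.525 = 7/13320.
Target odds = 0.99/0.01 = 99.
Need 2.1ⁿ ≥ 99 ÷ (7/13320) = 1318680/7.
2.1¹⁶ ≈143057 falls short of 1318680/7 but 2.1¹⁷ ≈300419 reaches it, so n = 17.

17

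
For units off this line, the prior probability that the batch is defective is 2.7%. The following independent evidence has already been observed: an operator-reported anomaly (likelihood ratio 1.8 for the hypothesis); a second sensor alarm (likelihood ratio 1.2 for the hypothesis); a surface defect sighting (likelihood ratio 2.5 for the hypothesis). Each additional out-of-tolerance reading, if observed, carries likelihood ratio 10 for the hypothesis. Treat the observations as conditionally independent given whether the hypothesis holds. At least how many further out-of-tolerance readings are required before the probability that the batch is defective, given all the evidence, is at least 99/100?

Prior odds = 0.027/0.973 = 27/973.
Combined Bayes factor of the evidence already in hand = 1.8 × 1.2 × 2.5 = 5.4.
Odds after that evidence = (27/973) × 5.4 = 729/4865.
Target odds = 0.99/0.01 = 99.
Need 10ⁿ ≥ 99 ÷ (729/4865) = 53515/81.
10² = 100 falls short of 53515/81 but 10³ = 1000 reaches it, so n = 3.

3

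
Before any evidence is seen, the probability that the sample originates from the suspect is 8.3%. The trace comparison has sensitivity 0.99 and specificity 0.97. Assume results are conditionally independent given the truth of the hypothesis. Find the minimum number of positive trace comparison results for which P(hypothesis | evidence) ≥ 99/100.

Prior odds = 0.083/0.917 = 83/917.
False-positive rate = 1 − 0.97 = 0.03; likelihood ratio of a positive = 0.99/0.03 = 33.
Target posterior odds = 0.99/0.01 = 99.
Require 33ⁿ ≥ 99 ÷ (83/917) = 90783/83.
33² = 1089 falls short of 90783/83 but 33³ = 35937 reaches it, so n = 3.

3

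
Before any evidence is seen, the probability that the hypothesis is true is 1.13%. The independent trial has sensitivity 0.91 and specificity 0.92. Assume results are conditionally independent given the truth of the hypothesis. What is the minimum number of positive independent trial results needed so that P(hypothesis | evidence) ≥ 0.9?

3

Prior odds = 0.0113/0.9887 = 113/9887.
False-positive rate = 1 − 0.92 = 0.08; likelihood ratio of a positive = 0.91/0.08 = 11.375.
Target odds: 0.9 ÷ 0.1 = 9.
Need (113/9887) × 11.375ⁿ ≥ 9, i.e. 11.375ⁿ ≥ 88983/113.
11.375² = 129.390625 falls short of 88983/113 but 11.375³ = 753571/512 reaches it, so n = 3.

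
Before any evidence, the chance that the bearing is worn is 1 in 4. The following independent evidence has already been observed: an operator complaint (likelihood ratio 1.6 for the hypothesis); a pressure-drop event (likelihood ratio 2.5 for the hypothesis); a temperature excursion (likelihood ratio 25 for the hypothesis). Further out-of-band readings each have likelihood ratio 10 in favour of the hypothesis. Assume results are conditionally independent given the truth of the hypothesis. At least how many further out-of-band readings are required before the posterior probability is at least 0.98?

1

Prior odds = 0.25/0.75 = 1/3.
Combined Bayes factor of the evidence already in hand = 1.6 × 2.5 × 25 = 100.
Odds after that evidence = (1/3) × 100 = 100/3.
Target odds = 0.98/0.02 = 49.
Need 10ⁿ ≥ 49 ÷ (100/3) = 1.47.
10¹ = 10, which meets the required 1.47; so n = 1.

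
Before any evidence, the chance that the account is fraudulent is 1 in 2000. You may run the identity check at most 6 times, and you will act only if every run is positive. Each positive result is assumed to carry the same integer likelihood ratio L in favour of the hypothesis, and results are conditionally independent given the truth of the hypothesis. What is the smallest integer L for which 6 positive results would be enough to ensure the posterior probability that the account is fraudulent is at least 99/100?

Prior odds = 0.0005/0.9995 = 1/1999.
Target odds = 0.99/0.01 = 99.
Need L⁶ ≥ 99 ÷ (1/1999) = 197901.
7⁶ = 117649 < 197901 ≤ 262144 = 8⁶, so L = 8.

8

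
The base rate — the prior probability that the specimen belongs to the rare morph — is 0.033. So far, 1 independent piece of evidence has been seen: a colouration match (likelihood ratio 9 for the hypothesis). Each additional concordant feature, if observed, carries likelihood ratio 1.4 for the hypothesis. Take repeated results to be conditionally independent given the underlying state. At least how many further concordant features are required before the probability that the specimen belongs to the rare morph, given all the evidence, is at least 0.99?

Prior odds = 0.033/0.967 = 33/967.
Bayes factor of the evidence already in hand = 9.
Odds after that evidence = (33/967) × 9 = 297/967.
Target odds = 0.99/0.01 = 99.
Need 1.4ⁿ ≥ 99 ÷ (297/967) = 967/3.
1.4¹⁷ ≈304.913 falls short of 967/3 but 1.4¹⁸ ≈426.879 reaches it, so n = 18.

18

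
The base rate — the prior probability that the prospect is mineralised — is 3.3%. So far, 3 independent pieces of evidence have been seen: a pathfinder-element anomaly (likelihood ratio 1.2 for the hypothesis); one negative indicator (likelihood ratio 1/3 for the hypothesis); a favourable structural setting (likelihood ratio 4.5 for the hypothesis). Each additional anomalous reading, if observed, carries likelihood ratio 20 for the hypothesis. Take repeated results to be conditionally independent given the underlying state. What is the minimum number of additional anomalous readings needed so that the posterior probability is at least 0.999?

4

Prior odds = 0.033/0.967 = 33/967.
Combined Bayes factor of the evidence already in hand = 1.2 × (1/3) × 4.5 = 1.8.
Odds after that evidence = (33/967) × 1.8 = 297/4835.
Target odds = 0.999/0.001 = 999.
Need 20ⁿ ≥ 999 ÷ (297/4835) = 178895/11.
20³ = 8000 falls short of 178895/11 but 20⁴ = 160000 reaches it, so n = 4.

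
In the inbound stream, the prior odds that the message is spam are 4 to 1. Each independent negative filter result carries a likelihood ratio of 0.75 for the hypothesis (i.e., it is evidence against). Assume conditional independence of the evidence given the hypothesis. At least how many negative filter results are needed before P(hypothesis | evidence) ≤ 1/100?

21

Prior odds = 4.
Likelihood ratio per negative filter result = 0.75.
Target posterior odds = 0.01/0.99 = 1/99.
Need 4 × 0.75ⁿ ≤ 1/99, i.e. 0.75ⁿ ≤ 1/396.
0.75²⁰ ≈0.00317121 is still above 1/396 but 0.75²¹ ≈0.00237841 is at or below it, so n = 21.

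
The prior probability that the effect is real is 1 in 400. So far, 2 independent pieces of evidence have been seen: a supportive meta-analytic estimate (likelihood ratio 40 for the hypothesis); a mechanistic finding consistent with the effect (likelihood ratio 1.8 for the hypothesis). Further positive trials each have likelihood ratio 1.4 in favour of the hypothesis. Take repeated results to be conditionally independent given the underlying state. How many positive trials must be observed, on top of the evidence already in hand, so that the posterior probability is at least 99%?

Prior odds = 0.0025/0.9975 = 1/399.
Combined Bayes factor of the evidence already in hand = 40 × 1.8 = 72.
Odds after that evidence = (1/399) × 72 = 24/133.
Target odds = 0.99/0.01 = 99.
Need 1.4ⁿ ≥ 99 ÷ (24/133) = 548.625.
1.4¹⁸ ≈426.879 falls short of 548.625 but 1.4¹⁹ ≈597.63 reaches it, so n = 19.

19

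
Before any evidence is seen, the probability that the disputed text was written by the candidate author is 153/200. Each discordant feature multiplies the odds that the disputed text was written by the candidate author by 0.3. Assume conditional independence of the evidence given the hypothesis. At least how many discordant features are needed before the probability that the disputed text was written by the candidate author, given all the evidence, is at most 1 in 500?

Prior odds = 0.765/0.235 = 153/47.
Likelihood ratio per discordant feature = 0.3.
Target posterior odds = 0.002/0.998 = 1/499.
Need (153/47) × 0.3ⁿ ≤ 1/499, i.e. 0.3ⁿ ≤ 47/76347.
0.3⁶ = 729/1000000 is still above 47/76347 but 0.3⁷ = 2187/10000000 is at or below it, so n = 7.

7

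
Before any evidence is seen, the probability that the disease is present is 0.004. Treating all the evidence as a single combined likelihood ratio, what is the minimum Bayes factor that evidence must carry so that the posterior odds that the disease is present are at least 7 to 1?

1743

Prior odds = 0.004/0.996 = 1/249.
Target odds = 7.
Required Bayes factor = 7 ÷ (1/249) = 1743.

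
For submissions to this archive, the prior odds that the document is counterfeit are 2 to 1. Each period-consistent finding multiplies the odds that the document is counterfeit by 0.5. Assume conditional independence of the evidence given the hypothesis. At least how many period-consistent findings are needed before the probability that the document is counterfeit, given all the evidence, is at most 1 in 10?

Prior odds = 2.
Likelihood ratio per period-consistent finding = 0.5.
Target odds: 0.1 ÷ 0.9 = 1/9.
Need 2 × 0.5ⁿ ≤ 1/9, i.e. 0.5ⁿ ≤ 1/18.
0.5⁴ = 0.0625 is still above 1/18 but 0.5⁵ = 0.03125 is at or below it, so n = 5.

5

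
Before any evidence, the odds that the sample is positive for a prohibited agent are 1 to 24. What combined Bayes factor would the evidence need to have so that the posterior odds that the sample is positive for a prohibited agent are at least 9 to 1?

216

Prior odds = 1/24.
Target odds = 9.
Required Bayes factor = 9 ÷ (1/24) = 216.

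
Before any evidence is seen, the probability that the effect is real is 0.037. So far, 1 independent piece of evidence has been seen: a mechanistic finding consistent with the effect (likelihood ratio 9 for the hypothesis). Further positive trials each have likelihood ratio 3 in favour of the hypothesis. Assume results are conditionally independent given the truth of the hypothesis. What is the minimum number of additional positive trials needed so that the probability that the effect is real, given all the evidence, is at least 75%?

2

Prior odds = 0.037/0.963 = 37/963.
Bayes factor of the evidence already in hand = 9.
Odds after that evidence = (37/963) × 9 = 37/107.
Target odds = 0.75/0.25 = 3.
Need 3ⁿ ≥ 3 ÷ (37/107) = 321/37.
3¹ = 3 falls short of 321/37 but 3² = 9 reaches it, so n = 2.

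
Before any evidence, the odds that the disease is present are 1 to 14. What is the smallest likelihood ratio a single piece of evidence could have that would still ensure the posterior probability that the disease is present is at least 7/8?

98

Prior odds = 1/14.
Target odds = 0.875/0.125 = 7.
Required Bayes factor = 7 ÷ (1/14) = 98.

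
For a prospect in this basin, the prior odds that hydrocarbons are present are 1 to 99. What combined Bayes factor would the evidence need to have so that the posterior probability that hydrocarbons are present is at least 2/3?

198

Prior odds = 1/99.
Target odds = (2/3)/(1/3) = 2.
Required Bayes factor = 2 ÷ (1/99) = 198.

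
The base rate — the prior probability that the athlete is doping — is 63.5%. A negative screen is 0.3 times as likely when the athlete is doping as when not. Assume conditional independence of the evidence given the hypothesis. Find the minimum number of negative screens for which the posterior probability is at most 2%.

Prior odds = 0.635/0.365 = 127/73.
Likelihood ratio per negative screen = 0.3.
Target posterior odds = 0.02/0.98 = 1/49.
Require 0.3ⁿ ≤ 1/49 ÷ (127/73) = 73/6223.
0.3³ = 0.027 is still above 73/6223 but 0.3⁴ = 0.0081 is at or below it, so n = 4.

4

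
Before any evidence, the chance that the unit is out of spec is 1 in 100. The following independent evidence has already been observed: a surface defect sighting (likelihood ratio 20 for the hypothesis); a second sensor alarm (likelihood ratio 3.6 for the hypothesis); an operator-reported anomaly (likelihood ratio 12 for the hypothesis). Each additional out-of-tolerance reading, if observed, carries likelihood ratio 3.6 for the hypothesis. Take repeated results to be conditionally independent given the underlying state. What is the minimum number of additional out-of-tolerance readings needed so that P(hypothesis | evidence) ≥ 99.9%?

4

Prior odds = 0.01/0.99 = 1/99.
Combined Bayes factor of the evidence already in hand = 20 × 3.6 × 12 = 864.
Odds after that evidence = (1/99) × 864 = 96/11.
Target odds = 0.999/0.001 = 999.
Need 3.6ⁿ ≥ 999 ÷ (96/11) = 114.46875.
3.6³ = 46.656 falls short of 114.46875 but 3.6⁴ = 167.9616 reaches it, so n = 4.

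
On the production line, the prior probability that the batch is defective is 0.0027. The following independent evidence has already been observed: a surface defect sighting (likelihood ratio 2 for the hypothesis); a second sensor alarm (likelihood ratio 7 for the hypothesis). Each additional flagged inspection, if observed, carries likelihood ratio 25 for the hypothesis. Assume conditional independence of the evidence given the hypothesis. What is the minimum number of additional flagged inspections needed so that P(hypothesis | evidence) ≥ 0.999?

4

Prior odds = 0.0027/0.9973 = 27/9973.
Combined Bayes factor of the evidence already in hand = 2 × 7 = 14.
Odds after that evidence = (27/9973) × 14 = 378/9973.
Target odds = 0.999/0.001 = 999.
Need 25ⁿ ≥ 999 ÷ (378/9973) = 369001/14.
25³ = 15625 falls short of 369001/14 but 25⁴ = 390625 reaches it, so n = 4.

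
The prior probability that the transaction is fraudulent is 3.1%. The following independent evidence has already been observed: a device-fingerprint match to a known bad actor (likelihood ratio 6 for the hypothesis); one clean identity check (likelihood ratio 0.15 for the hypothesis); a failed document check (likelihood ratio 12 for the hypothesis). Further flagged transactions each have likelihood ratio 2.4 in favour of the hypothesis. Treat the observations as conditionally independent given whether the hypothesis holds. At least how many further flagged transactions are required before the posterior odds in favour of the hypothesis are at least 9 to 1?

4

Prior odds = 0.031/0.969 = 31/969.
Combined Bayes factor of the evidence already in hand = 6 × 0.15 × 12 = 10.8.
Odds after that evidence = (31/969) × 10.8 = 558/1615.
Target odds = 9.
Need 2.4ⁿ ≥ 9 ÷ (558/1615) = 1615/62.
2.4³ = 13.824 falls short of 1615/62 but 2.4⁴ = 33.1776 reaches it, so n = 4.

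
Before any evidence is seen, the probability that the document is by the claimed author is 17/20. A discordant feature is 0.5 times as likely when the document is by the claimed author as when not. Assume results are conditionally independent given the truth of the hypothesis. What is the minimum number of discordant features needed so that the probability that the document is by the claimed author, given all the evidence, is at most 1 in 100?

10

Prior odds: 0.85 ÷ 0.15 = 17/3.
Likelihood ratio per discordant feature = 0.5.
Target posterior odds = 0.01/0.99 = 1/99.
Require 0.5ⁿ ≤ 1/99 ÷ (17/3) = 1/561.
0.5⁹ = 0.001953125 is still above 1/561 but 0.5¹⁰ = 1/1024 is at or below it, so n = 10.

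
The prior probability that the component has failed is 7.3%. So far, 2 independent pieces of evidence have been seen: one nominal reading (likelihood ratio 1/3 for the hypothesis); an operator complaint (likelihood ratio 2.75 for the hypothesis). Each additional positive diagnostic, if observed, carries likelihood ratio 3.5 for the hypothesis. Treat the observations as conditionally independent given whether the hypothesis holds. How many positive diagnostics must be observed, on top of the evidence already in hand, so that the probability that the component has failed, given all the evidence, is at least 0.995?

7

Prior odds = 0.073/0.927 = 73/927.
Combined Bayes factor of the evidence already in hand = (1/3) × 2.75 = 11/12.
Odds after that evidence = (73/927) × 11/12 = 803/11124.
Target odds = 0.995/0.005 = 199.
Need 3.5ⁿ ≥ 199 ÷ (803/11124) = 2213676/803.
3.5⁶ = 1838.265625 falls short of 2213676/803 but 3.5⁷ = 823543/128 reaches it, so n = 7.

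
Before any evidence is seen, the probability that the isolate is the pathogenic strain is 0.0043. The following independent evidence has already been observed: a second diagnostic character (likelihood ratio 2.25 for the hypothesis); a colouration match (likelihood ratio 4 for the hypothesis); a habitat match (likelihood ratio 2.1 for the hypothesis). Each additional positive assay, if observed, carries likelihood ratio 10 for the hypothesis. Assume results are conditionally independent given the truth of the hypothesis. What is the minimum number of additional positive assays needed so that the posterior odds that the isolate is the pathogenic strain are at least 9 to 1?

3

Prior odds = 0.0043/0.9957 = 43/9957.
Combined Bayes factor of the evidence already in hand = 2.25 × 4 × 2.1 = 18.9.
Odds after that evidence = (43/9957) × 18.9 = 2709/33190.
Target odds = 9.
Need 10ⁿ ≥ 9 ÷ (2709/33190) = 33190/301.
10² = 100 falls short of 33190/301 but 10³ = 1000 reaches it, so n = 3.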